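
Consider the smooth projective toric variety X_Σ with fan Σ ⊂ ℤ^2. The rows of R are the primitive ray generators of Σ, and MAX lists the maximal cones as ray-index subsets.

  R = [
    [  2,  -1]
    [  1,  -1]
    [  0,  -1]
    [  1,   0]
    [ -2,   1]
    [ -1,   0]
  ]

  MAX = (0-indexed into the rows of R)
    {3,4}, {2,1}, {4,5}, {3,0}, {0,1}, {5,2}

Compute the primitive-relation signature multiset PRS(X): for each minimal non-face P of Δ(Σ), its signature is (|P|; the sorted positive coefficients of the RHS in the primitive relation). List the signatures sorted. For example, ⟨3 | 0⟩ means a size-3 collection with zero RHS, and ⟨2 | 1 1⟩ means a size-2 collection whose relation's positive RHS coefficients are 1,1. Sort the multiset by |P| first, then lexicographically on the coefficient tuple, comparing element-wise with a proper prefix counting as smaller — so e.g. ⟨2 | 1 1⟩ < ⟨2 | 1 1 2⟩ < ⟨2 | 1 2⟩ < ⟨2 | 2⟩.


|primitive collections| = 9. Relations:

  {0,4}:  v_{0} + v_{4} = 0 — sig = ⟨2 | 0⟩
  {3,5}:  v_{3} + v_{5} = 0 — sig = ⟨2 | 0⟩
  {0,5}:  v_{0} + v_{5} = v_{1} — sig = ⟨2 | 1⟩
  {1,3}:  v_{1} + v_{3} = v_{0} — sig = ⟨2 | 1⟩
  {1,4}:  v_{1} + v_{4} = v_{5} — sig = ⟨2 | 1⟩
  {1,5}:  v_{1} + v_{5} = v_{2} — sig = ⟨2 | 1⟩
  {2,3}:  v_{2} + v_{3} = v_{1} — sig = ⟨2 | 1⟩
  {0,2}:  v_{0} + v_{2} = 2·v_{1} — sig = ⟨2 | 2⟩
  {2,4}:  v_{2} + v_{4} = 2·v_{5} — sig = ⟨2 | 2⟩

so the primitive-relation signature multiset is
    ⟨2 | 0⟩
    ⟨2 | 0⟩
    ⟨2 | 1⟩
    ⟨2 | 1⟩
    ⟨2 | 1⟩
    ⟨2 | 1⟩
    ⟨2 | 1⟩
    ⟨2 | 2⟩
    ⟨2 | 2⟩


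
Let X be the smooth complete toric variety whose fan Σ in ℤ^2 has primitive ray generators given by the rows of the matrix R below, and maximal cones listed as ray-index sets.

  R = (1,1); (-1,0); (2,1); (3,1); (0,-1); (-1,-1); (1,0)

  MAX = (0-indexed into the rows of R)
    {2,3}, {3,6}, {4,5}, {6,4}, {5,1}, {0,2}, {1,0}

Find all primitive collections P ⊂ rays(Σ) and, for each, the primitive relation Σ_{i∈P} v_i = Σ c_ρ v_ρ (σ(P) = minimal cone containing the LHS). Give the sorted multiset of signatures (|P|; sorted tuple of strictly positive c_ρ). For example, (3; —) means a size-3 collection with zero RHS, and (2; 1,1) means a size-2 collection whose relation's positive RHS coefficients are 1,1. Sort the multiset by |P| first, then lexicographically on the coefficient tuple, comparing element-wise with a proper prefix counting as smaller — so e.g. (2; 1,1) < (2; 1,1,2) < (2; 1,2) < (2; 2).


|primitive collections| = 14. Relations:

  {0,5}:  v_{0} + v_{5} = 0 ; sig = (2; —)
  {1,6}:  v_{1} + v_{6} = 0 ; sig = (2; —)
  {0,4}:  v_{0} + v_{4} = v_{6} ; sig = (2; 1)
  {0,6}:  v_{0} + v_{6} = v_{2} ; sig = (2; 1)
  {1,2}:  v_{1} + v_{2} = v_{0} ; sig = (2; 1)
  {1,3}:  v_{1} + v_{3} = v_{2} ; sig = (2; 1)
  {1,4}:  v_{1} + v_{4} = v_{5} ; sig = (2; 1)
  {2,5}:  v_{2} + v_{5} = v_{6} ; sig = (2; 1)
  {2,6}:  v_{2} + v_{6} = v_{3} ; sig = (2; 1)
  {5,6}:  v_{5} + v_{6} = v_{4} ; sig = (2; 1)
  {0,3}:  v_{0} + v_{3} = 2·v_{2} ; sig = (2; 2)
  {2,4}:  v_{2} + v_{4} = 2·v_{6} ; sig = (2; 2)
  {3,5}:  v_{3} + v_{5} = 2·v_{6} ; sig = (2; 2)
  {3,4}:  v_{3} + v_{4} = 3·v_{6} ; sig = (2; 3)

Sorted signature multiset PRS(X):
    (2; —)
    (2; —)
    (2; 1)
    (2; 1)
    (2; 1)
    (2; 1)
    (2; 1)
    (2; 1)
    (2; 1)
    (2; 1)
    (2; 2)
    (2; 2)
    (2; 2)
    (2; 3)


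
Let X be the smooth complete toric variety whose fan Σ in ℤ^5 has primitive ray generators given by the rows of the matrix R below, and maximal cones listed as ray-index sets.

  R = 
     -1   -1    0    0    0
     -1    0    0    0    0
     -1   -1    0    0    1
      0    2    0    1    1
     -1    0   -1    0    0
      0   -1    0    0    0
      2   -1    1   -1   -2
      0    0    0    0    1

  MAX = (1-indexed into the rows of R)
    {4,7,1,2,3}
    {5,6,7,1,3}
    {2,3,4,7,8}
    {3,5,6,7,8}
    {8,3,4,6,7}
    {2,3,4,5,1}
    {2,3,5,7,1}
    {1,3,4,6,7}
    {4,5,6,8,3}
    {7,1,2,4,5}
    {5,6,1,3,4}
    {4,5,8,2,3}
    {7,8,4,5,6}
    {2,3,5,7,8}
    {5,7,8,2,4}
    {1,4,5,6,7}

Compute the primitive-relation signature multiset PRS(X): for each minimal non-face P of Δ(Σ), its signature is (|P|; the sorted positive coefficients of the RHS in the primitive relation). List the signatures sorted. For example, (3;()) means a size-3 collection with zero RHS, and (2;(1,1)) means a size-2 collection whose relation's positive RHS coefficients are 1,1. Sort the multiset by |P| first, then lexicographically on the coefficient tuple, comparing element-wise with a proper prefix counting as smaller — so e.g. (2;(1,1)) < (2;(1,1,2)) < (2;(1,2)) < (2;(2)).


3 minimal non-faces of Δ(Σ) (on 8 rays):

  {1,8}:  v_{1} + v_{8} = v_{3} ; sig = (2;(1))
  {2,6}:  v_{2} + v_{6} = v_{1} ; sig = (2;(1))
  {3,4,5,7}:  v_{3} + v_{4} + v_{5} + v_{7} = 0 ; sig = (4;())

Sorted signature multiset PRS(X):
    (2;(1))
    (2;(1))
    (4;())


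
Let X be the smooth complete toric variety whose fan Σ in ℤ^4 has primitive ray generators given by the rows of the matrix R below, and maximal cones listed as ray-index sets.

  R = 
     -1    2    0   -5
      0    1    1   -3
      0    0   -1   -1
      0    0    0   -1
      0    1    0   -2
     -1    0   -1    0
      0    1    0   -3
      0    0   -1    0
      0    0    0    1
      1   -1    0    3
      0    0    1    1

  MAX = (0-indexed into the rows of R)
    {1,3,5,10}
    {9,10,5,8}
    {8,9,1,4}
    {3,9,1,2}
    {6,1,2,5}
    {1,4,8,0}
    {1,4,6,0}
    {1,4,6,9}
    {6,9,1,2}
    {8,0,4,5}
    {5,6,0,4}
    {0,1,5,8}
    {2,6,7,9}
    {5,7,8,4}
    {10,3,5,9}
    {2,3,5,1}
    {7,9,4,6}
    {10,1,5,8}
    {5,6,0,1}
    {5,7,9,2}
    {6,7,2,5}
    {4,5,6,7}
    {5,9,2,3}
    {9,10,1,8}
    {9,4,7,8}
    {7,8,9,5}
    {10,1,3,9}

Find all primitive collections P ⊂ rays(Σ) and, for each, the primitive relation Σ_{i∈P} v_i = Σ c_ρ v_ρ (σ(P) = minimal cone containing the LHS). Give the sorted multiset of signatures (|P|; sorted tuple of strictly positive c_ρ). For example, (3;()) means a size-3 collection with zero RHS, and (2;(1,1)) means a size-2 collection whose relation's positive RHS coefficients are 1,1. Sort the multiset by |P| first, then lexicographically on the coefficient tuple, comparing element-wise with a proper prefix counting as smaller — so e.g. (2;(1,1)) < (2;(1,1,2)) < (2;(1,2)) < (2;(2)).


21 minimal non-faces of Δ(Σ) (on 11 rays):

  • {2,10}:  v_{2} + v_{10} = 0  ⟹  sig = (2;())
  • {3,8}:  v_{3} + v_{8} = 0  ⟹  sig = (2;())
  • {0,9}:  v_{0} + v_{9} = v_{4}  ⟹  sig = (2;(1))
  • {1,7}:  v_{1} + v_{7} = v_{6}  ⟹  sig = (2;(1))
  • {2,8}:  v_{2} + v_{8} = v_{7}  ⟹  sig = (2;(1))
  • {3,4}:  v_{3} + v_{4} = v_{6}  ⟹  sig = (2;(1))
  • {3,7}:  v_{3} + v_{7} = v_{2}  ⟹  sig = (2;(1))
  • {6,8}:  v_{6} + v_{8} = v_{4}  ⟹  sig = (2;(1))
  • {7,10}:  v_{7} + v_{10} = v_{8}  ⟹  sig = (2;(1))
  • {2,4}:  v_{2} + v_{4} = v_{6} + v_{7}  ⟹  sig = (2;(1,1))
  • {3,6}:  v_{3} + v_{6} = v_{1} + v_{2}  ⟹  sig = (2;(1,1))
  • {6,10}:  v_{6} + v_{10} = v_{1} + v_{8}  ⟹  sig = (2;(1,1))
  • {0,3}:  v_{0} + v_{3} = v_{1} + v_{5} + v_{6}  ⟹  sig = (2;(1,1,1))
  • {0,7}:  v_{0} + v_{7} = v_{4} + v_{5} + v_{6}  ⟹  sig = (2;(1,1,1))
  • {0,2}:  v_{0} + v_{2} = v_{5} + 2·v_{6}  ⟹  sig = (2;(1,2))
  • {4,10}:  v_{4} + v_{10} = v_{1} + 2·v_{8}  ⟹  sig = (2;(1,2))
  • {0,10}:  v_{0} + v_{10} = 2·v_{1} + v_{5} + 2·v_{8}  ⟹  sig = (2;(1,2,2))
  • {1,5,9}:  v_{1} + v_{5} + v_{9} = 0  ⟹  sig = (3;())
  • {1,4,5}:  v_{1} + v_{4} + v_{5} = v_{0}  ⟹  sig = (3;(1))
  • {5,6,9}:  v_{5} + v_{6} + v_{9} = v_{7}  ⟹  sig = (3;(1))
  • {4,5,9}:  v_{4} + v_{5} + v_{9} = v_{7} + v_{8}  ⟹  sig = (3;(1,1))

Hence PRS(X_Σ) =
[(2;()), (2;()), (2;(1)), (2;(1)), (2;(1)), (2;(1)), (2;(1)), (2;(1)), (2;(1)), (2;(1,1)), (2;(1,1)), (2;(1,1)), (2;(1,1,1)), (2;(1,1,1)), (2;(1,2)), (2;(1,2)), (2;(1,2,2)), (3;()), (3;(1)), (3;(1)), (3;(1,1))]


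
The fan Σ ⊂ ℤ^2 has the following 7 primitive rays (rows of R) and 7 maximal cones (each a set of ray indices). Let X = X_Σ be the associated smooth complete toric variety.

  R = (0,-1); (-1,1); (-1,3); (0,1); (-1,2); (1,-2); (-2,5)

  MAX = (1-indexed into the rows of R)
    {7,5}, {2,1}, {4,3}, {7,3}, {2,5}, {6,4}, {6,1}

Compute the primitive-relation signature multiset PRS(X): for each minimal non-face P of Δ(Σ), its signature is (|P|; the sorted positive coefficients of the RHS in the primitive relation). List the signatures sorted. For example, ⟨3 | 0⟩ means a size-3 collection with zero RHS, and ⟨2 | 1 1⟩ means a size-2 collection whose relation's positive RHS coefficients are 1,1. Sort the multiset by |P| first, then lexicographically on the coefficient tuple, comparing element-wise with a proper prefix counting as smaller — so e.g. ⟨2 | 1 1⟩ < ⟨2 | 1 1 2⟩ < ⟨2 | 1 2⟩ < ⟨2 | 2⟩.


Σ has 14 primitive collections:

  • {1,4}:  v_{1} + v_{4} = 0  →  sig = ⟨2 | 0⟩
  • {5,6}:  v_{5} + v_{6} = 0  →  sig = ⟨2 | 0⟩
  • {1,3}:  v_{1} + v_{3} = v_{5}  →  sig = ⟨2 | 1⟩
  • {1,5}:  v_{1} + v_{5} = v_{2}  →  sig = ⟨2 | 1⟩
  • {2,4}:  v_{2} + v_{4} = v_{5}  →  sig = ⟨2 | 1⟩
  • {2,6}:  v_{2} + v_{6} = v_{1}  →  sig = ⟨2 | 1⟩
  • {3,5}:  v_{3} + v_{5} = v_{7}  →  sig = ⟨2 | 1⟩
  • {3,6}:  v_{3} + v_{6} = v_{4}  →  sig = ⟨2 | 1⟩
  • {4,5}:  v_{4} + v_{5} = v_{3}  →  sig = ⟨2 | 1⟩
  • {6,7}:  v_{6} + v_{7} = v_{3}  →  sig = ⟨2 | 1⟩
  • {1,7}:  v_{1} + v_{7} = 2·v_{5}  →  sig = ⟨2 | 2⟩
  • {2,3}:  v_{2} + v_{3} = 2·v_{5}  →  sig = ⟨2 | 2⟩
  • {4,7}:  v_{4} + v_{7} = 2·v_{3}  →  sig = ⟨2 | 2⟩
  • {2,7}:  v_{2} + v_{7} = 3·v_{5}  →  sig = ⟨2 | 3⟩

Signatures (|P|; sorted positive RHS coefficients), sorted:
    |P|=2: 14 collections, coeffs (), (), (1), (1), (1), (1), (1), (1), (1), (1), (2), (2), (2), (3)


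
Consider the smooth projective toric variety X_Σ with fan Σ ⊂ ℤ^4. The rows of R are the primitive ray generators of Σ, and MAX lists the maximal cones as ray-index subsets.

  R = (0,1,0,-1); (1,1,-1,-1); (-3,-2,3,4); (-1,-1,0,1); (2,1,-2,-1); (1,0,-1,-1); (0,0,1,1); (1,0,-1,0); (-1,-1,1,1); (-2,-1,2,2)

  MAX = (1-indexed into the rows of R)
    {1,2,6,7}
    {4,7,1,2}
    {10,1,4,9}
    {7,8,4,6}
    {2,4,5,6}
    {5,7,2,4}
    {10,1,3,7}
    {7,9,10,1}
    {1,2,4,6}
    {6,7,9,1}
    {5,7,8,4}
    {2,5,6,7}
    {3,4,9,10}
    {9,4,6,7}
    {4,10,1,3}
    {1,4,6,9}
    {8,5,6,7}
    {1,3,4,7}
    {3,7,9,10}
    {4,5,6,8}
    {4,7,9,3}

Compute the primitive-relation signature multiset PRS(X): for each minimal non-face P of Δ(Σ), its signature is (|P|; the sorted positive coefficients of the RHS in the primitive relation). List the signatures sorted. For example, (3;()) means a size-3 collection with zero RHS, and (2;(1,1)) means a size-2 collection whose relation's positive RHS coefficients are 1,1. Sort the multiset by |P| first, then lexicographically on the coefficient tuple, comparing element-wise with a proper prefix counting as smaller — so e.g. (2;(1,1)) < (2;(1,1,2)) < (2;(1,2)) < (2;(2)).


20 collections generate NE(X_Σ); each relation:

  P = {2,9}:  v_{2} + v_{9} = 0 ; sig = (2;())
  P = {1,8}:  v_{1} + v_{8} = v_{2} ; sig = (2;(1))
  P = {2,8}:  v_{2} + v_{8} = v_{5} ; sig = (2;(1))
  P = {5,9}:  v_{5} + v_{9} = v_{8} ; sig = (2;(1))
  P = {6,10}:  v_{6} + v_{10} = v_{9} ; sig = (2;(1))
  P = {8,10}:  v_{8} + v_{10} = v_{4} + v_{7} ; sig = (2;(1,1))
  P = {2,10}:  v_{2} + v_{10} = v_{1} + v_{4} + v_{7} ; sig = (2;(1,1,1))
  P = {3,6}:  v_{3} + v_{6} = v_{4} + v_{7} + v_{9} ; sig = (2;(1,1,1))
  P = {5,10}:  v_{5} + v_{10} = v_{2} + v_{4} + v_{7} ; sig = (2;(1,1,1))
  P = {8,9}:  v_{8} + v_{9} = v_{4} + v_{6} + v_{7} ; sig = (2;(1,1,1))
  P = {2,3}:  v_{2} + v_{3} = v_{1} + 2·v_{4} + 2·v_{7} ; sig = (2;(1,2,2))
  P = {3,5}:  v_{3} + v_{5} = v_{2} + 2·v_{4} + 2·v_{7} ; sig = (2;(1,2,2))
  P = {1,5}:  v_{1} + v_{5} = 2·v_{2} ; sig = (2;(2))
  P = {3,8}:  v_{3} + v_{8} = 2·v_{4} + 2·v_{7} ; sig = (2;(2,2))
  P = {4,7,10}:  v_{4} + v_{7} + v_{10} = v_{3} ; sig = (3;(1))
  P = {1,3,9}:  v_{1} + v_{3} + v_{9} = 2·v_{10} ; sig = (3;(2))
  P = {1,4,6,7}:  v_{1} + v_{4} + v_{6} + v_{7} = 0 ; sig = (4;())
  P = {1,4,7,9}:  v_{1} + v_{4} + v_{7} + v_{9} = v_{10} ; sig = (4;(1))
  P = {2,4,6,7}:  v_{2} + v_{4} + v_{6} + v_{7} = v_{8} ; sig = (4;(1))
  P = {4,5,6,7}:  v_{4} + v_{5} + v_{6} + v_{7} = 2·v_{8} ; sig = (4;(2))

so the primitive-relation signature multiset is
    (2;())
    (2;(1))
    (2;(1))
    (2;(1))
    (2;(1))
    (2;(1,1))
    (2;(1,1,1))
    (2;(1,1,1))
    (2;(1,1,1))
    (2;(1,1,1))
    (2;(1,2,2))
    (2;(1,2,2))
    (2;(2))
    (2;(2,2))
    (3;(1))
    (3;(2))
    (4;())
    (4;(1))
    (4;(1))
    (4;(2))


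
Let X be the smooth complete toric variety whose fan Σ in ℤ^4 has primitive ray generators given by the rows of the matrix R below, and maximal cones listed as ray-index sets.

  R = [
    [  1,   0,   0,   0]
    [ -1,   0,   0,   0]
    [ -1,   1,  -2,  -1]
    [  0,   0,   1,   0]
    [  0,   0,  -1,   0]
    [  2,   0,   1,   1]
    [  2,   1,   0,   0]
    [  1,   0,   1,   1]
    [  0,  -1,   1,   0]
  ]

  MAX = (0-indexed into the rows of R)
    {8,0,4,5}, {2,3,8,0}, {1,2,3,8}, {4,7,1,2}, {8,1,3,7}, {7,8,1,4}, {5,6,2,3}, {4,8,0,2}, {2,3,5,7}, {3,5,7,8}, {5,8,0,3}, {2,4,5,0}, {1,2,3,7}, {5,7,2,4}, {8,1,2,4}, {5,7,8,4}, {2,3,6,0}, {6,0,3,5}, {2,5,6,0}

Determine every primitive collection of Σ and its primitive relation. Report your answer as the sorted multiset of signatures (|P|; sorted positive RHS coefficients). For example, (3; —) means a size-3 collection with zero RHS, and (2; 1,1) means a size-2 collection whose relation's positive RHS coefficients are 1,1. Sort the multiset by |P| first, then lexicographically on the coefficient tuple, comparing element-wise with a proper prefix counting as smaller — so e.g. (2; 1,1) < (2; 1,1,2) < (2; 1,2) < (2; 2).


|primitive collections| = 11. Relations:

  P = {0,1}:  v_{0} + v_{1} = 0  so sig = (2; —)
  P = {3,4}:  v_{3} + v_{4} = 0  so sig = (2; —)
  P = {0,7}:  v_{0} + v_{7} = v_{5}  so sig = (2; 1)
  P = {1,5}:  v_{1} + v_{5} = v_{7}  so sig = (2; 1)
  P = {1,6}:  v_{1} + v_{6} = v_{2} + v_{3} + v_{5}  so sig = (2; 1,1,1)
  P = {4,6}:  v_{4} + v_{6} = v_{0} + v_{2} + v_{5}  so sig = (2; 1,1,1)
  P = {6,7}:  v_{6} + v_{7} = v_{2} + v_{3} + 2·v_{5}  so sig = (2; 1,1,2)
  P = {6,8}:  v_{6} + v_{8} = 2·v_{0} + v_{3}  so sig = (2; 1,2)
  P = {2,7,8}:  v_{2} + v_{7} + v_{8} = 0  so sig = (3; —)
  P = {2,5,8}:  v_{2} + v_{5} + v_{8} = v_{0}  so sig = (3; 1)
  P = {0,2,3,5}:  v_{0} + v_{2} + v_{3} + v_{5} = v_{6}  so sig = (4; 1)

Hence PRS(X_Σ) =
    (2; —)
    (2; —)
    (2; 1)
    (2; 1)
    (2; 1,1,1)
    (2; 1,1,1)
    (2; 1,1,2)
    (2; 1,2)
    (3; —)
    (3; 1)
    (4; 1)


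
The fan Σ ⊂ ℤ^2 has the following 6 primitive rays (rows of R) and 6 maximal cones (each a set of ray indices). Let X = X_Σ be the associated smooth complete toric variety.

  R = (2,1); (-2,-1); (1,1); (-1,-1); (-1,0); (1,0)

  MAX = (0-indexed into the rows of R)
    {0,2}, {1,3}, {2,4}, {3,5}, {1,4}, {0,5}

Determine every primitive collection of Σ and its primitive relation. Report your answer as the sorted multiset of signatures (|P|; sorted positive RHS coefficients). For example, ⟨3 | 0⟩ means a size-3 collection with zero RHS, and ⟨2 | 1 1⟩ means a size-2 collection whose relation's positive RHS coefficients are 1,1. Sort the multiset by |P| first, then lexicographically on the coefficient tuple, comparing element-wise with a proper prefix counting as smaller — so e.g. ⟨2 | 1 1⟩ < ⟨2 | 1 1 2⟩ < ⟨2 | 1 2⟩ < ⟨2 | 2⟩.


Δ(Σ) — 6 vertices, 9 min non-faces:

  P = {0,1}:  v_{0} + v_{1} = 0  →  sig = ⟨2 | 0⟩
  P = {2,3}:  v_{2} + v_{3} = 0  →  sig = ⟨2 | 0⟩
  P = {4,5}:  v_{4} + v_{5} = 0  →  sig = ⟨2 | 0⟩
  P = {0,3}:  v_{0} + v_{3} = v_{5}  →  sig = ⟨2 | 1⟩
  P = {0,4}:  v_{0} + v_{4} = v_{2}  →  sig = ⟨2 | 1⟩
  P = {1,2}:  v_{1} + v_{2} = v_{4}  →  sig = ⟨2 | 1⟩
  P = {1,5}:  v_{1} + v_{5} = v_{3}  →  sig = ⟨2 | 1⟩
  P = {2,5}:  v_{2} + v_{5} = v_{0}  →  sig = ⟨2 | 1⟩
  P = {3,4}:  v_{3} + v_{4} = v_{1}  →  sig = ⟨2 | 1⟩

so the primitive-relation signature multiset is
    ⟨2 | 0⟩
    ⟨2 | 0⟩
    ⟨2 | 0⟩
    ⟨2 | 1⟩
    ⟨2 | 1⟩
    ⟨2 | 1⟩
    ⟨2 | 1⟩
    ⟨2 | 1⟩
    ⟨2 | 1⟩


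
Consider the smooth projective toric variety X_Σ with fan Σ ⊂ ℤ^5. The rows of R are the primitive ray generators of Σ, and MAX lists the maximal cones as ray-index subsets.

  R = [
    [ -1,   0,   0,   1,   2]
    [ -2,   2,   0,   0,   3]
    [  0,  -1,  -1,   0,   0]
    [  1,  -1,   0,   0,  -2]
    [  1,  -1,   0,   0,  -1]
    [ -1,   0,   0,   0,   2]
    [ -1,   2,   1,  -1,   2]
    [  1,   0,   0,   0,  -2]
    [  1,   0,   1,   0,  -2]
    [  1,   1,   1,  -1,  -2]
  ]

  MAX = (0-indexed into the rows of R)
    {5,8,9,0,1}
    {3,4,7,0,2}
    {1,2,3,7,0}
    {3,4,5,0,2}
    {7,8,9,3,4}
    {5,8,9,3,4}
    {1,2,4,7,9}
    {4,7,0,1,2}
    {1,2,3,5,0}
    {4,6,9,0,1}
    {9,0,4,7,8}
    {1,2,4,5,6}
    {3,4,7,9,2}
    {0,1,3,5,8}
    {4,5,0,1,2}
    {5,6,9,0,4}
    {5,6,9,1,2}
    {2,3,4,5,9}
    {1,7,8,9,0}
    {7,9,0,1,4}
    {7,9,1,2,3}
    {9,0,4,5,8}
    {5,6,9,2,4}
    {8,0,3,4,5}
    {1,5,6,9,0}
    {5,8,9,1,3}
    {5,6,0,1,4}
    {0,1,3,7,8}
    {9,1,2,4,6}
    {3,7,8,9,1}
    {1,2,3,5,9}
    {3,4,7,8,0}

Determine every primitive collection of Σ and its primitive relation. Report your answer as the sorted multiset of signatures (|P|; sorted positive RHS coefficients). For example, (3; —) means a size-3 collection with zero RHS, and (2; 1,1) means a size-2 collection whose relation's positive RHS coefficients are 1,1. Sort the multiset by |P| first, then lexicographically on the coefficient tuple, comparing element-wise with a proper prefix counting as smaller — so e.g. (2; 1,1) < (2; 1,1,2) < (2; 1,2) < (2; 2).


Minimal non-faces — 11 found among 10 rays, 32 max cones:

  • {5,7}:  v_{5} + v_{7} = 0 — sig = (2; —)
  • {2,8}:  v_{2} + v_{8} = v_{3} — sig = (2; 1)
  • {3,6}:  v_{3} + v_{6} = v_{5} + v_{9} — sig = (2; 1,1)
  • {6,7}:  v_{6} + v_{7} = v_{1} + v_{4} + v_{9} — sig = (2; 1,1,1)
  • {6,8}:  v_{6} + v_{8} = v_{0} + v_{5} + 2·v_{9} — sig = (2; 1,1,2)
  • {0,2,9}:  v_{0} + v_{2} + v_{9} = 0 — sig = (3; —)
  • {1,3,4}:  v_{1} + v_{3} + v_{4} = 0 — sig = (3; —)
  • {0,3,9}:  v_{0} + v_{3} + v_{9} = v_{8} — sig = (3; 1)
  • {1,4,8}:  v_{1} + v_{4} + v_{8} = v_{0} + v_{9} — sig = (3; 1,1)
  • {0,2,6}:  v_{0} + v_{2} + v_{6} = v_{1} + v_{4} + v_{5} — sig = (3; 1,1,1)
  • {1,4,5,9}:  v_{1} + v_{4} + v_{5} + v_{9} = v_{6} — sig = (4; 1)

Signatures (|P|; sorted positive RHS coefficients), sorted:
{ (2; —),  (2; 1),  (2; 1,1),  (2; 1,1,1),  (2; 1,1,2),  (3; —) ×2,  (3; 1),  (3; 1,1),  (3; 1,1,1),  (4; 1) }


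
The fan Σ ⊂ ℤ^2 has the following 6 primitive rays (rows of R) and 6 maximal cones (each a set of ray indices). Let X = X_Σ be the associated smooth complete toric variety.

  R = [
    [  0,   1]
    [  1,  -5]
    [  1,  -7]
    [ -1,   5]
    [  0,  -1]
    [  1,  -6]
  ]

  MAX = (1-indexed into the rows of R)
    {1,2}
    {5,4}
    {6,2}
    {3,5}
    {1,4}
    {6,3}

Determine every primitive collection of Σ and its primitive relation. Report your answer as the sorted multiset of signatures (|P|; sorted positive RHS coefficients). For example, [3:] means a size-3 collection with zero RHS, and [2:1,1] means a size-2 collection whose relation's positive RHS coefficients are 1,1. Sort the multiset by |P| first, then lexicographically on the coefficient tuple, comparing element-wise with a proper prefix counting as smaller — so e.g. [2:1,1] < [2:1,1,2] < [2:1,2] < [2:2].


The 9 primitive collections of Σ (r=6, n=2):

  P = {1,5}:  v_{1} + v_{5} = 0 ; sig = [2:]
  P = {2,4}:  v_{2} + v_{4} = 0 ; sig = [2:]
  P = {1,3}:  v_{1} + v_{3} = v_{6} ; sig = [2:1]
  P = {1,6}:  v_{1} + v_{6} = v_{2} ; sig = [2:1]
  P = {2,5}:  v_{2} + v_{5} = v_{6} ; sig = [2:1]
  P = {4,6}:  v_{4} + v_{6} = v_{5} ; sig = [2:1]
  P = {5,6}:  v_{5} + v_{6} = v_{3} ; sig = [2:1]
  P = {2,3}:  v_{2} + v_{3} = 2·v_{6} ; sig = [2:2]
  P = {3,4}:  v_{3} + v_{4} = 2·v_{5} ; sig = [2:2]

Sorted signature multiset PRS(X):
{ [2:] ×2,  [2:1] ×5,  [2:2] ×2 }


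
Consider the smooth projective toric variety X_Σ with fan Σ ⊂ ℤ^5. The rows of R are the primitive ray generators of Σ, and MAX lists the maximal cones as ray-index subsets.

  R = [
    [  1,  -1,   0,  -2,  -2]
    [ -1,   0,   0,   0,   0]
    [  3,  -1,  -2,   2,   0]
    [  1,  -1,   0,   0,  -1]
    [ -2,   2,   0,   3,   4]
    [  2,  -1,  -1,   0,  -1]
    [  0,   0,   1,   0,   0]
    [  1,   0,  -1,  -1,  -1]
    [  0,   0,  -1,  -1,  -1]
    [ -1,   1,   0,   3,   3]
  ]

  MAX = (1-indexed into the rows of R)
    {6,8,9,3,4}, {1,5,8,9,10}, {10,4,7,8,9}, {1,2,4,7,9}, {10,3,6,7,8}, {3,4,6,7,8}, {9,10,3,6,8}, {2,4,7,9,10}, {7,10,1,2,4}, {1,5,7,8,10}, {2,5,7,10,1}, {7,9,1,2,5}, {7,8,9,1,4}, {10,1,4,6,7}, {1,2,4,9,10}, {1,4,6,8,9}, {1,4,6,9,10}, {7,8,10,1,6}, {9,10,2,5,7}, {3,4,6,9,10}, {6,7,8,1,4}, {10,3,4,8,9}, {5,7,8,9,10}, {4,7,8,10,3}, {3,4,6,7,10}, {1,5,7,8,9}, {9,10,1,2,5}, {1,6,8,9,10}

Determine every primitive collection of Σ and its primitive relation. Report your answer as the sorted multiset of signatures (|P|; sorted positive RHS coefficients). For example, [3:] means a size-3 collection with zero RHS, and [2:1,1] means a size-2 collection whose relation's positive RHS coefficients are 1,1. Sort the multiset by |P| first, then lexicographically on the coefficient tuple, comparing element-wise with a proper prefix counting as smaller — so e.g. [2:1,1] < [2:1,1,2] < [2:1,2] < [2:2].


Σ has 12 primitive collections:

  P={2,8}:  v_{2} + v_{8} = v_{9} ; sig = [2:1]
  P={4,5}:  v_{4} + v_{5} = v_{10} ; sig = [2:1]
  P={2,3}:  v_{2} + v_{3} = v_{4} + v_{6} + v_{9} + v_{10} ; sig = [2:1,1,1,1]
  P={2,6}:  v_{2} + v_{6} = v_{1} + v_{4} + v_{9} + v_{10} ; sig = [2:1,1,1,1]
  P={3,5}:  v_{3} + v_{5} = v_{6} + v_{8} + 2·v_{10} ; sig = [2:1,1,2]
  P={5,6}:  v_{5} + v_{6} = v_{1} + v_{8} + 2·v_{10} ; sig = [2:1,1,2]
  P={1,3}:  v_{1} + v_{3} = 2·v_{6} ; sig = [2:2]
  P={6,7,9}:  v_{6} + v_{7} + v_{9} = v_{4} + v_{8} ; sig = [3:1,1]
  P={3,7,9}:  v_{3} + v_{7} + v_{9} = 2·v_{4} + 2·v_{8} + v_{10} ; sig = [3:1,2,2]
  P={1,7,9,10}:  v_{1} + v_{7} + v_{9} + v_{10} = 0 ; sig = [4:]
  P={1,4,8,10}:  v_{1} + v_{4} + v_{8} + v_{10} = v_{6} ; sig = [4:1]
  P={4,6,8,10}:  v_{4} + v_{6} + v_{8} + v_{10} = v_{3} ; sig = [4:1]

Sorted signature multiset PRS(X):
    [2:1]
    [2:1]
    [2:1,1,1,1]
    [2:1,1,1,1]
    [2:1,1,2]
    [2:1,1,2]
    [2:2]
    [3:1,1]
    [3:1,2,2]
    [4:]
    [4:1]
    [4:1]


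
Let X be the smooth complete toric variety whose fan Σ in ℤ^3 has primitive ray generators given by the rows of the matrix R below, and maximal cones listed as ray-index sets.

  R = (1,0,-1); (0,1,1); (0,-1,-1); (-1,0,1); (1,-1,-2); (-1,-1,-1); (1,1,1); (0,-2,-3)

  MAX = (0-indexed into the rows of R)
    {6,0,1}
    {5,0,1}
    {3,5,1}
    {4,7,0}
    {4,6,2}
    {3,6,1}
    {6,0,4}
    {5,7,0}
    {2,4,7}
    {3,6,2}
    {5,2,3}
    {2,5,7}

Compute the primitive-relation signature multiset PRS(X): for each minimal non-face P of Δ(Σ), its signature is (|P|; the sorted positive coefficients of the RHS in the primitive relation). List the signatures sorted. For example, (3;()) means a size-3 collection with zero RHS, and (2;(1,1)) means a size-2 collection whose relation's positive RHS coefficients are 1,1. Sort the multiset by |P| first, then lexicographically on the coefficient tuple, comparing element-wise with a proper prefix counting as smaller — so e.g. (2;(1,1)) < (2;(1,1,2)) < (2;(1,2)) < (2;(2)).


Primitive collections (10):

  {0,3}:  v_{0} + v_{3} = 0  ⟹  sig = (2;())
  {1,2}:  v_{1} + v_{2} = 0  ⟹  sig = (2;())
  {5,6}:  v_{5} + v_{6} = 0  ⟹  sig = (2;())
  {0,2}:  v_{0} + v_{2} = v_{4}  ⟹  sig = (2;(1))
  {1,4}:  v_{1} + v_{4} = v_{0}  ⟹  sig = (2;(1))
  {3,4}:  v_{3} + v_{4} = v_{2}  ⟹  sig = (2;(1))
  {4,5}:  v_{4} + v_{5} = v_{7}  ⟹  sig = (2;(1))
  {6,7}:  v_{6} + v_{7} = v_{4}  ⟹  sig = (2;(1))
  {1,7}:  v_{1} + v_{7} = v_{0} + v_{5}  ⟹  sig = (2;(1,1))
  {3,7}:  v_{3} + v_{7} = v_{2} + v_{5}  ⟹  sig = (2;(1,1))

Sorted signature multiset PRS(X):
{ (2;()) ×3,  (2;(1)) ×5,  (2;(1,1)) ×2 }


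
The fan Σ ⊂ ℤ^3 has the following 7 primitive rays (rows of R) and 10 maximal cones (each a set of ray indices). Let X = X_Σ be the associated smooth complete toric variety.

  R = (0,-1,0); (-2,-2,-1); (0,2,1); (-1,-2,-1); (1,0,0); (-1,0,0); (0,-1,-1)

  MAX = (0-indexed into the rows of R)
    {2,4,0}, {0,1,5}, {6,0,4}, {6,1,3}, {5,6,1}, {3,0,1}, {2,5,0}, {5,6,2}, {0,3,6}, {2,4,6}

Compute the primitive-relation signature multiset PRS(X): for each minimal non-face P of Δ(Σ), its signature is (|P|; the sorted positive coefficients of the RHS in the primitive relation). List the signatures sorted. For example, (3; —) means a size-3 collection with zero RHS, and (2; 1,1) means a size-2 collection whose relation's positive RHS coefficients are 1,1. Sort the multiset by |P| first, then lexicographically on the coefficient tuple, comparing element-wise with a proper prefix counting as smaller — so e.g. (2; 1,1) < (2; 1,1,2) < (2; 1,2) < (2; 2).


Σ has 9 primitive collections:

  {4,5}:  v_{4} + v_{5} = 0  →  sig = (2; —)
  {1,4}:  v_{1} + v_{4} = v_{3}  →  sig = (2; 1)
  {2,3}:  v_{2} + v_{3} = v_{5}  →  sig = (2; 1)
  {3,5}:  v_{3} + v_{5} = v_{1}  →  sig = (2; 1)
  {3,4}:  v_{3} + v_{4} = v_{0} + v_{6}  →  sig = (2; 1,1)
  {1,2}:  v_{1} + v_{2} = 2·v_{5}  →  sig = (2; 2)
  {0,2,6}:  v_{0} + v_{2} + v_{6} = 0  →  sig = (3; —)
  {0,5,6}:  v_{0} + v_{5} + v_{6} = v_{3}  →  sig = (3; 1)
  {0,1,6}:  v_{0} + v_{1} + v_{6} = 2·v_{3}  →  sig = (3; 2)

Signatures (|P|; sorted positive RHS coefficients), sorted:
[(2; —), (2; 1), (2; 1), (2; 1), (2; 1,1), (2; 2), (3; —), (3; 1), (3; 2)]


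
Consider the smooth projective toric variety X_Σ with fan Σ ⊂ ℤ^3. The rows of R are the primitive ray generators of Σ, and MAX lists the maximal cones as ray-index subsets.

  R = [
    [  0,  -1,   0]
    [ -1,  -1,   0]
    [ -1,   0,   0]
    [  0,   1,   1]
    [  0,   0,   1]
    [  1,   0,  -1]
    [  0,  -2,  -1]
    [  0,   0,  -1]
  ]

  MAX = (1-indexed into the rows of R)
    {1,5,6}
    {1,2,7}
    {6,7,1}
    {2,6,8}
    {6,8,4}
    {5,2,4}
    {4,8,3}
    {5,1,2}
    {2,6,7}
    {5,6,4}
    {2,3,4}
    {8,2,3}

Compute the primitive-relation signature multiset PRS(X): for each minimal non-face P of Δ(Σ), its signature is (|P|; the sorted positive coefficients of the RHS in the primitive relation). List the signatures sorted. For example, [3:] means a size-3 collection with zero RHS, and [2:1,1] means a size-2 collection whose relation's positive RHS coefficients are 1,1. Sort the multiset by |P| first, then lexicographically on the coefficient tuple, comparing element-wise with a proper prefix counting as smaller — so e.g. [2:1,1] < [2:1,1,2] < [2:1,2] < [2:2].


Σ has 14 primitive collections:

  P = {5,8}:  v_{5} + v_{8} = 0 — sig = [2:]
  P = {1,3}:  v_{1} + v_{3} = v_{2} — sig = [2:1]
  P = {1,4}:  v_{1} + v_{4} = v_{5} — sig = [2:1]
  P = {3,6}:  v_{3} + v_{6} = v_{8} — sig = [2:1]
  P = {4,7}:  v_{4} + v_{7} = v_{1} — sig = [2:1]
  P = {1,8}:  v_{1} + v_{8} = v_{2} + v_{6} — sig = [2:1,1]
  P = {3,5}:  v_{3} + v_{5} = v_{2} + v_{4} — sig = [2:1,1]
  P = {3,7}:  v_{3} + v_{7} = 2·v_{2} + v_{6} — sig = [2:1,2]
  P = {5,7}:  v_{5} + v_{7} = 2·v_{1} — sig = [2:2]
  P = {7,8}:  v_{7} + v_{8} = 2·v_{2} + 2·v_{6} — sig = [2:2,2]
  P = {2,4,6}:  v_{2} + v_{4} + v_{6} = 0 — sig = [3:]
  P = {1,2,6}:  v_{1} + v_{2} + v_{6} = v_{7} — sig = [3:1]
  P = {2,4,8}:  v_{2} + v_{4} + v_{8} = v_{3} — sig = [3:1]
  P = {2,5,6}:  v_{2} + v_{5} + v_{6} = v_{1} — sig = [3:1]

Signatures (|P|; sorted positive RHS coefficients), sorted:
    |P|=2: 10 collections, coeffs (), (1), (1), (1), (1), (1,1), (1,1), (1,2), (2), (2,2)
    |P|=3: 4 collections, coeffs (), (1), (1), (1)


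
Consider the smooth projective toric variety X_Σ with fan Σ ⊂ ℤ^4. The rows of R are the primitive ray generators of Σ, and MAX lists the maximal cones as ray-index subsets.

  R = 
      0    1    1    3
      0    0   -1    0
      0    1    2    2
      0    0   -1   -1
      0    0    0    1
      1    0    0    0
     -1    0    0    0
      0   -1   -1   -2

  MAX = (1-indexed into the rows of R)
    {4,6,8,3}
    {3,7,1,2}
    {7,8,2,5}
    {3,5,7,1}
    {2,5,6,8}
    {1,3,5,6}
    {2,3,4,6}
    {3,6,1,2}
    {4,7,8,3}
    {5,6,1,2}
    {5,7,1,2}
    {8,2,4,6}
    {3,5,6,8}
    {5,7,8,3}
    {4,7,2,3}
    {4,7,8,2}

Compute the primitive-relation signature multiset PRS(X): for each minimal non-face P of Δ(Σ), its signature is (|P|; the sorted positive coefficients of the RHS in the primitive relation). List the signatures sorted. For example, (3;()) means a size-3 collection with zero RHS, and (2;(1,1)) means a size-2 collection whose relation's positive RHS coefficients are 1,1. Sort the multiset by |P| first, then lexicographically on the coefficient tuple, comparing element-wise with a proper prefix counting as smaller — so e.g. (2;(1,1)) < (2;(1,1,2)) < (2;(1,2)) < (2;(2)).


Primitive collections (6):

  {6,7}:  v_{6} + v_{7} = 0  so sig = (2;())
  {1,8}:  v_{1} + v_{8} = v_{5}  so sig = (2;(1))
  {4,5}:  v_{4} + v_{5} = v_{2}  so sig = (2;(1))
  {1,4}:  v_{1} + v_{4} = 2·v_{2} + v_{3}  so sig = (2;(1,2))
  {2,3,8}:  v_{2} + v_{3} + v_{8} = 0  so sig = (3;())
  {2,3,5}:  v_{2} + v_{3} + v_{5} = v_{1}  so sig = (3;(1))

Hence PRS(X_Σ) =
{ (2;()),  (2;(1)) ×2,  (2;(1,2)),  (3;()),  (3;(1)) }


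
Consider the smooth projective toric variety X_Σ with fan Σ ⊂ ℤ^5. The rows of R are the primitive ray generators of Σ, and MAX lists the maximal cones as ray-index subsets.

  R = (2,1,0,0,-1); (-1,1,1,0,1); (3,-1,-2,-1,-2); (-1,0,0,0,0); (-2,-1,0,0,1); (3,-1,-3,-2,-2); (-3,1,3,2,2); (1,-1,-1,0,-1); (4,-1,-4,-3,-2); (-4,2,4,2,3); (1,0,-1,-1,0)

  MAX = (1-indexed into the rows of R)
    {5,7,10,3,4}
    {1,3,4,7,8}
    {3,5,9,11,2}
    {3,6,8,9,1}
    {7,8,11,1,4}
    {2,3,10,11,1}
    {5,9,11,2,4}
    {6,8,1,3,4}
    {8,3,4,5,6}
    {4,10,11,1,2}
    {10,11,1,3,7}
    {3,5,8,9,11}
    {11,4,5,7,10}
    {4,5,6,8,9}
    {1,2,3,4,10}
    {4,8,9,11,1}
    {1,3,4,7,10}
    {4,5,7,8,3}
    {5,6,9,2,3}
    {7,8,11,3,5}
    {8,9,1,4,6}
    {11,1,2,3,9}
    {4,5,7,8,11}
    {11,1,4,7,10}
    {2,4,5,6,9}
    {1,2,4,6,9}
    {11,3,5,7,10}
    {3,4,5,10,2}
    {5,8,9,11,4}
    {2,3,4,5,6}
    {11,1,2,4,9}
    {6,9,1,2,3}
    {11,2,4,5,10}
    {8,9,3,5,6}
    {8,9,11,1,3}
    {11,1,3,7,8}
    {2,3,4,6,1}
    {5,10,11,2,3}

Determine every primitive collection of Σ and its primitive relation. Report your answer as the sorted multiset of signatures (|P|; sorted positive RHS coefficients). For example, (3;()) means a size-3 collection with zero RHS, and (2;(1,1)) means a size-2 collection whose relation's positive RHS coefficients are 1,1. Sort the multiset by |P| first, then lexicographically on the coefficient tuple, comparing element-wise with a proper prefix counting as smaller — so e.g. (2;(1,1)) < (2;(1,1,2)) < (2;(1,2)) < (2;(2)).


11 collections generate NE(X_Σ); each relation:

  P={1,5}:  v_{1} + v_{5} = 0  →  sig = (2;())
  P={2,8}:  v_{2} + v_{8} = 0  →  sig = (2;())
  P={6,7}:  v_{6} + v_{7} = 0  →  sig = (2;())
  P={2,7}:  v_{2} + v_{7} = v_{10}  →  sig = (2;(1))
  P={6,10}:  v_{6} + v_{10} = v_{2}  →  sig = (2;(1))
  P={6,11}:  v_{6} + v_{11} = v_{9}  →  sig = (2;(1))
  P={7,9}:  v_{7} + v_{9} = v_{11}  →  sig = (2;(1))
  P={8,10}:  v_{8} + v_{10} = v_{7}  →  sig = (2;(1))
  P={9,10}:  v_{9} + v_{10} = v_{2} + v_{11}  →  sig = (2;(1,1))
  P={3,4,11}:  v_{3} + v_{4} + v_{11} = v_{6}  →  sig = (3;(1))
  P={3,4,9}:  v_{3} + v_{4} + v_{9} = 2·v_{6}  →  sig = (3;(2))

so the primitive-relation signature multiset is
    |P|=2: 9 collections, coeffs (), (), (), (1), (1), (1), (1), (1), (1,1)
    |P|=3: 2 collections, coeffs (1), (2)


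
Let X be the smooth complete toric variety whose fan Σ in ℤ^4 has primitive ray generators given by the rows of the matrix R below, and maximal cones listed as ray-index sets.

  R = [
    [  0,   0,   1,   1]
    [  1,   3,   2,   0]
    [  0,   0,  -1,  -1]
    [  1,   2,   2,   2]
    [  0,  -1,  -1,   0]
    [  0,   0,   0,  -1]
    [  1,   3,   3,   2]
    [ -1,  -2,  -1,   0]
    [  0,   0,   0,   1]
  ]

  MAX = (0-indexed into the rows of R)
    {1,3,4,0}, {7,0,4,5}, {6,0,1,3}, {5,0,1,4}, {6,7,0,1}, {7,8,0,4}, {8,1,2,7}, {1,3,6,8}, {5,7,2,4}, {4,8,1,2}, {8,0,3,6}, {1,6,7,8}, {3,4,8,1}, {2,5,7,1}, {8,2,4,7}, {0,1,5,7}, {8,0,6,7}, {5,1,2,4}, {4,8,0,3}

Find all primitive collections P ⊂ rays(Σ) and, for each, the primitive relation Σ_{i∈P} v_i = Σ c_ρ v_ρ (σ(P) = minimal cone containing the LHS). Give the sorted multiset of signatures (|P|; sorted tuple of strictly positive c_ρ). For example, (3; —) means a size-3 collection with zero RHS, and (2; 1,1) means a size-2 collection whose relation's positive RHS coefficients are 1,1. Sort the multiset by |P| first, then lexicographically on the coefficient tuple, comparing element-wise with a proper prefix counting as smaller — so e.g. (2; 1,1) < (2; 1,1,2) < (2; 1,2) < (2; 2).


Σ has 10 primitive collections:

  {0,2}:  v_{0} + v_{2} = 0  so sig = (2; —)
  {5,8}:  v_{5} + v_{8} = 0  so sig = (2; —)
  {4,6}:  v_{4} + v_{6} = v_{3}  so sig = (2; 1)
  {2,6}:  v_{2} + v_{6} = v_{1} + v_{8}  so sig = (2; 1,1)
  {3,7}:  v_{3} + v_{7} = v_{0} + v_{8}  so sig = (2; 1,1)
  {5,6}:  v_{5} + v_{6} = v_{0} + v_{1}  so sig = (2; 1,1)
  {2,3}:  v_{2} + v_{3} = v_{1} + v_{4} + v_{8}  so sig = (2; 1,1,1)
  {3,5}:  v_{3} + v_{5} = v_{0} + v_{1} + v_{4}  so sig = (2; 1,1,1)
  {1,4,7}:  v_{1} + v_{4} + v_{7} = 0  so sig = (3; —)
  {0,1,8}:  v_{0} + v_{1} + v_{8} = v_{6}  so sig = (3; 1)

Signatures (|P|; sorted positive RHS coefficients), sorted:
    (2; —)
    (2; —)
    (2; 1)
    (2; 1,1)
    (2; 1,1)
    (2; 1,1)
    (2; 1,1,1)
    (2; 1,1,1)
    (3; —)
    (3; 1)


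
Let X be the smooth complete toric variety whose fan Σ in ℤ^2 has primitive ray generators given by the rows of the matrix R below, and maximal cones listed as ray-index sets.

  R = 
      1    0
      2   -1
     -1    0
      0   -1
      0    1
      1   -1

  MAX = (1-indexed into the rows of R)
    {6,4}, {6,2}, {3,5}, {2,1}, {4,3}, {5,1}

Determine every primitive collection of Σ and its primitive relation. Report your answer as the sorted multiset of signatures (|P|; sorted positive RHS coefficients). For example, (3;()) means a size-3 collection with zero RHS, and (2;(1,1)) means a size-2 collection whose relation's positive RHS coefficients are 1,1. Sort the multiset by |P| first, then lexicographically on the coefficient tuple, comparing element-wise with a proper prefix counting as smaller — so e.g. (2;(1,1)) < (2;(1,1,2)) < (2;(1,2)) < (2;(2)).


9 collections generate NE(X_Σ); each relation:

  P={1,3}:  v_{1} + v_{3} = 0 ; sig = (2;())
  P={4,5}:  v_{4} + v_{5} = 0 ; sig = (2;())
  P={1,4}:  v_{1} + v_{4} = v_{6} ; sig = (2;(1))
  P={1,6}:  v_{1} + v_{6} = v_{2} ; sig = (2;(1))
  P={2,3}:  v_{2} + v_{3} = v_{6} ; sig = (2;(1))
  P={3,6}:  v_{3} + v_{6} = v_{4} ; sig = (2;(1))
  P={5,6}:  v_{5} + v_{6} = v_{1} ; sig = (2;(1))
  P={2,4}:  v_{2} + v_{4} = 2·v_{6} ; sig = (2;(2))
  P={2,5}:  v_{2} + v_{5} = 2·v_{1} ; sig = (2;(2))

so the primitive-relation signature multiset is
{ (2;()) ×2,  (2;(1)) ×5,  (2;(2)) ×2 }


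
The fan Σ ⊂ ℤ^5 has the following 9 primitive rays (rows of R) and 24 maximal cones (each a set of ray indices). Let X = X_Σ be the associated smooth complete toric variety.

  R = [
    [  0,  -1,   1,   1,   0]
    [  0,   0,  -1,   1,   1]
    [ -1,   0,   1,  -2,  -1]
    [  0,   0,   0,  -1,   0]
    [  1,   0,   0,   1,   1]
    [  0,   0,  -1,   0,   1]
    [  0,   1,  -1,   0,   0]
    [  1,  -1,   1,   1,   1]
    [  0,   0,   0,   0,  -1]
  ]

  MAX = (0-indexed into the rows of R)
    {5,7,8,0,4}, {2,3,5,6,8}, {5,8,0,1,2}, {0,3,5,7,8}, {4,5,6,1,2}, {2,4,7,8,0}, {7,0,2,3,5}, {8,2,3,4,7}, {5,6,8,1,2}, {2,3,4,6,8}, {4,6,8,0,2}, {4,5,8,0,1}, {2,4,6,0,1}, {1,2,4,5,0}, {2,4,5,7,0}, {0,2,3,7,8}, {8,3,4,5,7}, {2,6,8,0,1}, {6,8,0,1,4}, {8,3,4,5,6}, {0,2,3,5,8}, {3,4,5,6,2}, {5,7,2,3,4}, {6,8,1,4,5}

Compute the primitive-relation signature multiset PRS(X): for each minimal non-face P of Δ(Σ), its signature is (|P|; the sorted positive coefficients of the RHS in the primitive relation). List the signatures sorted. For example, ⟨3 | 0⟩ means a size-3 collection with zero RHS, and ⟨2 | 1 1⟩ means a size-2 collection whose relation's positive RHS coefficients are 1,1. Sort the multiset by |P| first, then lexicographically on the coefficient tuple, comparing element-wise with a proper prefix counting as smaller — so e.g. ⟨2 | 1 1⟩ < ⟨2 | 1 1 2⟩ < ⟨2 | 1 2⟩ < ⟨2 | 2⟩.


The 9 primitive collections of Σ (r=9, n=5):

  P = {1,3}:  v_{1} + v_{3} = v_{5}  so sig = ⟨2 | 1⟩
  P = {6,7}:  v_{6} + v_{7} = v_{4}  so sig = ⟨2 | 1⟩
  P = {1,7}:  v_{1} + v_{7} = v_{0} + v_{4} + v_{5}  so sig = ⟨2 | 1 1 1⟩
  P = {0,3,6}:  v_{0} + v_{3} + v_{6} = 0  so sig = ⟨3 | 0⟩
  P = {0,3,4}:  v_{0} + v_{3} + v_{4} = v_{7}  so sig = ⟨3 | 1⟩
  P = {0,5,6}:  v_{0} + v_{5} + v_{6} = v_{1}  so sig = ⟨3 | 1⟩
  P = {1,2,4,8}:  v_{1} + v_{2} + v_{4} + v_{8} = 0  so sig = ⟨4 | 0⟩
  P = {2,4,5,8}:  v_{2} + v_{4} + v_{5} + v_{8} = v_{3}  so sig = ⟨4 | 1⟩
  P = {2,5,7,8}:  v_{2} + v_{5} + v_{7} + v_{8} = v_{0} + 2·v_{3}  so sig = ⟨4 | 1 2⟩

Sorted signature multiset PRS(X):
{ ⟨2 | 1⟩ ×2,  ⟨2 | 1 1 1⟩,  ⟨3 | 0⟩,  ⟨3 | 1⟩ ×2,  ⟨4 | 0⟩,  ⟨4 | 1⟩,  ⟨4 | 1 2⟩ }


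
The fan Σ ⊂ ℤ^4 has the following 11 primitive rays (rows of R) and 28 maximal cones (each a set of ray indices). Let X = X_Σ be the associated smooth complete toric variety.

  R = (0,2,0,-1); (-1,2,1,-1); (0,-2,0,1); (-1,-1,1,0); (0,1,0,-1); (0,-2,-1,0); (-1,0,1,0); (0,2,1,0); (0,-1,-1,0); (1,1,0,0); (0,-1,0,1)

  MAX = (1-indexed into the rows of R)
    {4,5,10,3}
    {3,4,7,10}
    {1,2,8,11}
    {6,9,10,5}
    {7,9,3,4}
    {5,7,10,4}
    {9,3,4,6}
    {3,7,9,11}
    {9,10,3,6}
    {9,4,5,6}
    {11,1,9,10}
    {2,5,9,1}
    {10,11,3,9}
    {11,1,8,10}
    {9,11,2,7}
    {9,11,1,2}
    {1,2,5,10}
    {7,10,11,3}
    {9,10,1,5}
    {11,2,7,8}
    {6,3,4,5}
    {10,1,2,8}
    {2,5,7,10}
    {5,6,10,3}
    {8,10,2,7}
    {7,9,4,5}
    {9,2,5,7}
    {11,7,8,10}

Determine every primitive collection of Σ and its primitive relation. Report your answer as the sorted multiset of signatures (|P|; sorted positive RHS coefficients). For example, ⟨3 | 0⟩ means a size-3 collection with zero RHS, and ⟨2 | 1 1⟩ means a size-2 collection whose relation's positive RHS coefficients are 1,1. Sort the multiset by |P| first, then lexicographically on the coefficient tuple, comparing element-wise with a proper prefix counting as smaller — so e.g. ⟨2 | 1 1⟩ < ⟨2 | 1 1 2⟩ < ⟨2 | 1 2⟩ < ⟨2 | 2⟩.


23 minimal non-faces of Δ(Σ) (on 11 rays):

  P={1,3}:  v_{1} + v_{3} = 0 — sig = ⟨2 | 0⟩
  P={5,11}:  v_{5} + v_{11} = 0 — sig = ⟨2 | 0⟩
  P={6,8}:  v_{6} + v_{8} = 0 — sig = ⟨2 | 0⟩
  P={1,7}:  v_{1} + v_{7} = v_{2} — sig = ⟨2 | 1⟩
  P={2,3}:  v_{2} + v_{3} = v_{7} — sig = ⟨2 | 1⟩
  P={1,4}:  v_{1} + v_{4} = v_{5} + v_{7} — sig = ⟨2 | 1 1⟩
  P={1,6}:  v_{1} + v_{6} = v_{5} + v_{9} — sig = ⟨2 | 1 1⟩
  P={4,11}:  v_{4} + v_{11} = v_{3} + v_{7} — sig = ⟨2 | 1 1⟩
  P={5,8}:  v_{5} + v_{8} = v_{2} + v_{10} — sig = ⟨2 | 1 1⟩
  P={6,7}:  v_{6} + v_{7} = v_{4} + v_{9} — sig = ⟨2 | 1 1⟩
  P={6,11}:  v_{6} + v_{11} = v_{3} + v_{9} — sig = ⟨2 | 1 1⟩
  P={8,9}:  v_{8} + v_{9} = v_{1} + v_{11} — sig = ⟨2 | 1 1⟩
  P={2,6}:  v_{2} + v_{6} = v_{5} + v_{7} + v_{9} — sig = ⟨2 | 1 1 1⟩
  P={3,8}:  v_{3} + v_{8} = v_{7} + v_{10} + v_{11} — sig = ⟨2 | 1 1 1⟩
  P={2,4}:  v_{2} + v_{4} = v_{5} + 2·v_{7} — sig = ⟨2 | 1 2⟩
  P={4,8}:  v_{4} + v_{8} = 2·v_{7} + v_{10} — sig = ⟨2 | 1 2⟩
  P={7,9,10}:  v_{7} + v_{9} + v_{10} = 0 — sig = ⟨3 | 0⟩
  P={2,9,10}:  v_{2} + v_{9} + v_{10} = v_{1} — sig = ⟨3 | 1⟩
  P={2,10,11}:  v_{2} + v_{10} + v_{11} = v_{8} — sig = ⟨3 | 1⟩
  P={3,5,7}:  v_{3} + v_{5} + v_{7} = v_{4} — sig = ⟨3 | 1⟩
  P={3,5,9}:  v_{3} + v_{5} + v_{9} = v_{6} — sig = ⟨3 | 1⟩
  P={4,9,10}:  v_{4} + v_{9} + v_{10} = v_{3} + v_{5} — sig = ⟨3 | 1 1⟩
  P={4,6,10}:  v_{4} + v_{6} + v_{10} = 2·v_{3} + 2·v_{5} — sig = ⟨3 | 2 2⟩

Sorted signature multiset PRS(X):
    ⟨2 | 0⟩
    ⟨2 | 0⟩
    ⟨2 | 0⟩
    ⟨2 | 1⟩
    ⟨2 | 1⟩
    ⟨2 | 1 1⟩
    ⟨2 | 1 1⟩
    ⟨2 | 1 1⟩
    ⟨2 | 1 1⟩
    ⟨2 | 1 1⟩
    ⟨2 | 1 1⟩
    ⟨2 | 1 1⟩
    ⟨2 | 1 1 1⟩
    ⟨2 | 1 1 1⟩
    ⟨2 | 1 2⟩
    ⟨2 | 1 2⟩
    ⟨3 | 0⟩
    ⟨3 | 1⟩
    ⟨3 | 1⟩
    ⟨3 | 1⟩
    ⟨3 | 1⟩
    ⟨3 | 1 1⟩
    ⟨3 | 2 2⟩
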